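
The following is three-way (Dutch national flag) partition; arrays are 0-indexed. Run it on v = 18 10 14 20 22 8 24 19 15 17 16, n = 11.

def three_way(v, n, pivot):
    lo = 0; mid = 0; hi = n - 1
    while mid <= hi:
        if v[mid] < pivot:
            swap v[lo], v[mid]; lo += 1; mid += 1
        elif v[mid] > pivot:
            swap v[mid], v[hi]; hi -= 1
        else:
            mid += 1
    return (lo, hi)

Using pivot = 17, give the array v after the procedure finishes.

lo=0 mid=0 hi=10
18>17: swap(0,10), hi=9 ⇒ 16 10 14 20 22 8 24 19 15 17 18
16<17: swap(0,0), lo=1 mid=1 ⇒ 16 10 14 20 22 8 24 19 15 17 18
10<17: swap(1,1), lo=2 mid=2 ⇒ 16 10 14 20 22 8 24 19 15 17 18
14<17: swap(2,2), lo=3 mid=3 ⇒ 16 10 14 20 22 8 24 19 15 17 18
20>17: swap(3,9), hi=8 ⇒ 16 10 14 17 22 8 24 19 15 20 18
17=17: mid=4
22>17: swap(4,8), hi=7 ⇒ 16 10 14 17 15 8 24 19 22 20 18
15<17: swap(3,4), lo=4 mid=5 ⇒ 16 10 14 15 17 8 24 19 22 20 18
8<17: swap(4,5), lo=5 mid=6 ⇒ 16 10 14 15 8 17 24 19 22 20 18
24>17: swap(6,7), hi=6 ⇒ 16 10 14 15 8 17 19 24 22 20 18
19>17: swap(6,6), hi=5 ⇒ 16 10 14 15 8 17 19 24 22 20 18
done. lo=5 hi=5; v=16 10 14 15 8 17 19 24 22 20 18

16 10 14 15 8 17 19 24 22 20 18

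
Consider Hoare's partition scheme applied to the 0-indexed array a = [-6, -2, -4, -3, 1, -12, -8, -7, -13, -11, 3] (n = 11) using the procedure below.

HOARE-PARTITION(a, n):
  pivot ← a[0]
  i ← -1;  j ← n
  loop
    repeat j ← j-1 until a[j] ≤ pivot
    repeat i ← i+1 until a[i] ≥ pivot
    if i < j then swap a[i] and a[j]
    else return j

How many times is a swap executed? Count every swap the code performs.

5

pivot = a[0] = -6; i = -1, j = 11
j→9 (a[9]=-11≤-6), i→0 (a[0]=-6≥-6); i<j, swap → [-11, -2, -4, -3, 1, -12, -8, -7, -13, -6, 3]
j→8 (a[8]=-13≤-6), i→1 (a[1]=-2≥-6); i<j, swap → [-11, -13, -4, -3, 1, -12, -8, -7, -2, -6, 3]
j→7 (a[7]=-7≤-6), i→2 (a[2]=-4≥-6); i<j, swap → [-11, -13, -7, -3, 1, -12, -8, -4, -2, -6, 3]
j→6 (a[6]=-8≤-6), i→3 (a[3]=-3≥-6); i<j, swap → [-11, -13, -7, -8, 1, -12, -3, -4, -2, -6, 3]
j→5 (a[5]=-12≤-6), i→4 (a[4]=1≥-6); i<j, swap → [-11, -13, -7, -8, -12, 1, -3, -4, -2, -6, 3]
j→4, i→5; i≥j, return j=4. a = [-11, -13, -7, -8, -12, 1, -3, -4, -2, -6, 3]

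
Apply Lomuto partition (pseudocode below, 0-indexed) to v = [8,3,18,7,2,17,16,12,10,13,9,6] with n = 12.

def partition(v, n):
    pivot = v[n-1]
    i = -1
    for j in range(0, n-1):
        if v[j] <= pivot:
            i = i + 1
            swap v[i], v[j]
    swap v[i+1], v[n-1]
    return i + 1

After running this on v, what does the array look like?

pivot=6, i=-1
j=0: 8>6, skip
j=1: 3≤6, i=0, swap(0,1) ⇒ [3,8,18,7,2,17,16,12,10,13,9,6]
j=2: 18>6, skip
j=3: 7>6, skip
j=4: 2≤6, i=1, swap(1,4) ⇒ [3,2,18,7,8,17,16,12,10,13,9,6]
j=5: 17>6, skip
j=6: 16>6, skip
j=7: 12>6, skip
j=8: 10>6, skip
j=9: 13>6, skip
j=10: 9>6, skip
swap(2,11) ⇒ [3,2,6,7,8,17,16,12,10,13,9,18]; return 2

[3,2,6,7,8,17,16,12,10,13,9,18]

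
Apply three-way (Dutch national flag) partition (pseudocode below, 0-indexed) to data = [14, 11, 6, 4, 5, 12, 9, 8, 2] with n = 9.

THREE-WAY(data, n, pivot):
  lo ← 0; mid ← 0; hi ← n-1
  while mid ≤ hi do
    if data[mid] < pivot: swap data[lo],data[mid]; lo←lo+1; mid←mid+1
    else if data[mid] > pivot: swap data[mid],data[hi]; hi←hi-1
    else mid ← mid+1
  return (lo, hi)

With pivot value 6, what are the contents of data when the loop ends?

[2, 5, 4, 6, 12, 9, 8, 11, 14]

pivot = 6; lo=0, mid=0, hi=8
data[mid]=14>6: swap data[0],data[8]; hi=7 → [2, 11, 6, 4, 5, 12, 9, 8, 14]
data[mid]=2<6: swap data[0],data[0]; lo=1,mid=1 → [2, 11, 6, 4, 5, 12, 9, 8, 14]
data[mid]=11>6: swap data[1],data[7]; hi=6 → [2, 8, 6, 4, 5, 12, 9, 11, 14]
data[mid]=8>6: swap data[1],data[6]; hi=5 → [2, 9, 6, 4, 5, 12, 8, 11, 14]
data[mid]=9>6: swap data[1],data[5]; hi=4 → [2, 12, 6, 4, 5, 9, 8, 11, 14]
data[mid]=12>6: swap data[1],data[4]; hi=3 → [2, 5, 6, 4, 12, 9, 8, 11, 14]
data[mid]=5<6: swap data[1],data[1]; lo=2,mid=2 → [2, 5, 6, 4, 12, 9, 8, 11, 14]
data[mid]=6=6: mid=3
data[mid]=4<6: swap data[2],data[3]; lo=3,mid=4 → [2, 5, 4, 6, 12, 9, 8, 11, 14]
end: lo=3, hi=3; data = [2, 5, 4, 6, 12, 9, 8, 11, 14]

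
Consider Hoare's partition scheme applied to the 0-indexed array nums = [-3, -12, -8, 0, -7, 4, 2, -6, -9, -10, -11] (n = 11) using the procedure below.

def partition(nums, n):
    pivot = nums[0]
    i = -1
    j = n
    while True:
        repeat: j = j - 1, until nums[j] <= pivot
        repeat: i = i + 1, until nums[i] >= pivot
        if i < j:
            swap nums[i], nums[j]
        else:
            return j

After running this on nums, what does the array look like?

[-11, -12, -8, -10, -7, -9, -6, 2, 4, 0, -3]

pivot=-3
j stops at 10 (-11), i stops at 0 (-3); swap ⇒ [-11, -12, -8, 0, -7, 4, 2, -6, -9, -10, -3]
j stops at 9 (-10), i stops at 3 (0); swap ⇒ [-11, -12, -8, -10, -7, 4, 2, -6, -9, 0, -3]
j stops at 8 (-9), i stops at 5 (4); swap ⇒ [-11, -12, -8, -10, -7, -9, 2, -6, 4, 0, -3]
j stops at 7 (-6), i stops at 6 (2); swap ⇒ [-11, -12, -8, -10, -7, -9, -6, 2, 4, 0, -3]
j stops at 6, i stops at 7; i≥j ⇒ return 6. nums=[-11, -12, -8, -10, -7, -9, -6, 2, 4, 0, -3]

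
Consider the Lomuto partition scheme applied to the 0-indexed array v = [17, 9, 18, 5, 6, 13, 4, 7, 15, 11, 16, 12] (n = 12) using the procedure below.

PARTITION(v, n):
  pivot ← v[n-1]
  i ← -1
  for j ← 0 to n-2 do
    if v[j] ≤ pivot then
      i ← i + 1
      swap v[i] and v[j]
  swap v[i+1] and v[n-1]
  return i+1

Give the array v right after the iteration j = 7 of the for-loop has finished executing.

[9, 5, 6, 4, 7, 13, 17, 18, 15, 11, 16, 12]

pivot=12, i=-1
j=0: 17>12, skip
j=1: 9≤12, i=0, swap(0,1) ⇒ [9, 17, 18, 5, 6, 13, 4, 7, 15, 11, 16, 12]
j=2: 18>12, skip
j=3: 5≤12, i=1, swap(1,3) ⇒ [9, 5, 18, 17, 6, 13, 4, 7, 15, 11, 16, 12]
j=4: 6≤12, i=2, swap(2,4) ⇒ [9, 5, 6, 17, 18, 13, 4, 7, 15, 11, 16, 12]
j=5: 13>12, skip
j=6: 4≤12, i=3, swap(3,6) ⇒ [9, 5, 6, 4, 18, 13, 17, 7, 15, 11, 16, 12]
j=7: 7≤12, i=4, swap(4,7) ⇒ [9, 5, 6, 4, 7, 13, 17, 18, 15, 11, 16, 12]
(after j=7) v = [9, 5, 6, 4, 7, 13, 17, 18, 15, 11, 16, 12]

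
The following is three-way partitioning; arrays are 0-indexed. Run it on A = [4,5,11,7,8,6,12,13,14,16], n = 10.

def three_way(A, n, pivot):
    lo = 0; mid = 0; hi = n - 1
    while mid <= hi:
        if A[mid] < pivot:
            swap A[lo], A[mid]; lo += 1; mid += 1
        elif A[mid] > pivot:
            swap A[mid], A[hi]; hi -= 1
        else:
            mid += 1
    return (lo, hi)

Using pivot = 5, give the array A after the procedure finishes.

lo=0 mid=0 hi=9
4<5: swap(0,0), lo=1 mid=1 ⇒ [4,5,11,7,8,6,12,13,14,16]
5=5: mid=2
11>5: swap(2,9), hi=8 ⇒ [4,5,16,7,8,6,12,13,14,11]
16>5: swap(2,8), hi=7 ⇒ [4,5,14,7,8,6,12,13,16,11]
14>5: swap(2,7), hi=6 ⇒ [4,5,13,7,8,6,12,14,16,11]
13>5: swap(2,6), hi=5 ⇒ [4,5,12,7,8,6,13,14,16,11]
12>5: swap(2,5), hi=4 ⇒ [4,5,6,7,8,12,13,14,16,11]
6>5: swap(2,4), hi=3 ⇒ [4,5,8,7,6,12,13,14,16,11]
8>5: swap(2,3), hi=2 ⇒ [4,5,7,8,6,12,13,14,16,11]
7>5: swap(2,2), hi=1 ⇒ [4,5,7,8,6,12,13,14,16,11]
done. lo=1 hi=1; A=[4,5,7,8,6,12,13,14,16,11]

[4,5,7,8,6,12,13,14,16,11]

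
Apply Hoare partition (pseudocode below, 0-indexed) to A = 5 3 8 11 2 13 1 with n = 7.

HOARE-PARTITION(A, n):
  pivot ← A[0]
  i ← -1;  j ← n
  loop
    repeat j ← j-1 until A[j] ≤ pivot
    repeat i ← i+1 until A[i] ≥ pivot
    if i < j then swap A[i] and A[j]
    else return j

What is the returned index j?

2

pivot=5
j stops at 6 (1), i stops at 0 (5); swap ⇒ 1 3 8 11 2 13 5
j stops at 4 (2), i stops at 2 (8); swap ⇒ 1 3 2 11 8 13 5
j stops at 2, i stops at 3; i≥j ⇒ return 2. A=1 3 2 11 8 13 5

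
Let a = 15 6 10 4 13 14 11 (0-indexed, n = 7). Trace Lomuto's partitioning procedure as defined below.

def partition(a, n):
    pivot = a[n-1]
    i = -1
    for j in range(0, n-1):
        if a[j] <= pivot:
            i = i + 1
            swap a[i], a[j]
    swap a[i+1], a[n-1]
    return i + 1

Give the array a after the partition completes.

pivot = a[6] = 11; i = -1
j=0: a[0]=15 > 11 → no swap
j=1: a[1]=6 ≤ 11 → i=0, swap a[0],a[1] → 6 15 10 4 13 14 11
j=2: a[2]=10 ≤ 11 → i=1, swap a[1],a[2] → 6 10 15 4 13 14 11
j=3: a[3]=4 ≤ 11 → i=2, swap a[2],a[3] → 6 10 4 15 13 14 11
j=4: a[4]=13 > 11 → no swap
j=5: a[5]=14 > 11 → no swap
final swap a[3],a[6] → 6 10 4 11 13 14 15; return 3

6 10 4 11 13 14 15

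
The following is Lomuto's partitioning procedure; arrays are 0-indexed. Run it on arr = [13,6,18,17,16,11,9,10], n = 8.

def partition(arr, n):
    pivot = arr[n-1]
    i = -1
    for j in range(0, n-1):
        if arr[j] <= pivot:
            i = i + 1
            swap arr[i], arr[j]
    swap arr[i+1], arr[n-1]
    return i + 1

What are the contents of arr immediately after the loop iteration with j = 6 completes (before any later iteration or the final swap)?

[6,9,18,17,16,11,13,10]

pivot = arr[7] = 10; i = -1
j=0: arr[0]=13 > 10 → no swap
j=1: arr[1]=6 ≤ 10 → i=0, swap arr[0],arr[1] → [6,13,18,17,16,11,9,10]
j=2: arr[2]=18 > 10 → no swap
j=3: arr[3]=17 > 10 → no swap
j=4: arr[4]=16 > 10 → no swap
j=5: arr[5]=11 > 10 → no swap
j=6: arr[6]=9 ≤ 10 → i=1, swap arr[1],arr[6] → [6,9,18,17,16,11,13,10]
(after j=6) arr = [6,9,18,17,16,11,13,10]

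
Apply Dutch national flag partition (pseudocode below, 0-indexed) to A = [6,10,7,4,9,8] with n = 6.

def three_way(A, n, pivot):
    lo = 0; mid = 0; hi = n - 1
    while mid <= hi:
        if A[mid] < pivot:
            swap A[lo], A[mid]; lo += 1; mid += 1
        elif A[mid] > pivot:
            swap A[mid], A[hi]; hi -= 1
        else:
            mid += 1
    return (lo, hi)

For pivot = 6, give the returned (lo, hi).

(1, 1)

pivot = 6; lo=0, mid=0, hi=5
A[mid]=6=6: mid=1
A[mid]=10>6: swap A[1],A[5]; hi=4 → [6,8,7,4,9,10]
A[mid]=8>6: swap A[1],A[4]; hi=3 → [6,9,7,4,8,10]
A[mid]=9>6: swap A[1],A[3]; hi=2 → [6,4,7,9,8,10]
A[mid]=4<6: swap A[0],A[1]; lo=1,mid=2 → [4,6,7,9,8,10]
A[mid]=7>6: swap A[2],A[2]; hi=1 → [4,6,7,9,8,10]
end: lo=1, hi=1; A = [4,6,7,9,8,10]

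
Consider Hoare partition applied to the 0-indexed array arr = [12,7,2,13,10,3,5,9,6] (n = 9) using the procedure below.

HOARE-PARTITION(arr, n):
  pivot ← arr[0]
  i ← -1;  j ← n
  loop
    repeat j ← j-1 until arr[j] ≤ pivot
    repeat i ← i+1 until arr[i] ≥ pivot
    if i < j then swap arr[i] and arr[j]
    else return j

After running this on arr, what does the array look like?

pivot = arr[0] = 12; i = -1, j = 9
j→8 (arr[8]=6≤12), i→0 (arr[0]=12≥12); i<j, swap → [6,7,2,13,10,3,5,9,12]
j→7 (arr[7]=9≤12), i→3 (arr[3]=13≥12); i<j, swap → [6,7,2,9,10,3,5,13,12]
j→6, i→7; i≥j, return j=6. arr = [6,7,2,9,10,3,5,13,12]

[6,7,2,9,10,3,5,13,12]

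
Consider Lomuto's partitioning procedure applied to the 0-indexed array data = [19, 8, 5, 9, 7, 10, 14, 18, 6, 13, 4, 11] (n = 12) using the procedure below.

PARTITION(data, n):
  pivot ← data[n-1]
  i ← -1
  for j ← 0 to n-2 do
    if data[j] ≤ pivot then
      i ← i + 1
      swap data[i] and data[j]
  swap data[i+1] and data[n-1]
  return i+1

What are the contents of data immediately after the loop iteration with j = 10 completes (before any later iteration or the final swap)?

pivot=11, i=-1
j=0: 19>11, skip
j=1: 8≤11, i=0, swap(0,1) ⇒ [8, 19, 5, 9, 7, 10, 14, 18, 6, 13, 4, 11]
j=2: 5≤11, i=1, swap(1,2) ⇒ [8, 5, 19, 9, 7, 10, 14, 18, 6, 13, 4, 11]
j=3: 9≤11, i=2, swap(2,3) ⇒ [8, 5, 9, 19, 7, 10, 14, 18, 6, 13, 4, 11]
j=4: 7≤11, i=3, swap(3,4) ⇒ [8, 5, 9, 7, 19, 10, 14, 18, 6, 13, 4, 11]
j=5: 10≤11, i=4, swap(4,5) ⇒ [8, 5, 9, 7, 10, 19, 14, 18, 6, 13, 4, 11]
j=6: 14>11, skip
j=7: 18>11, skip
j=8: 6≤11, i=5, swap(5,8) ⇒ [8, 5, 9, 7, 10, 6, 14, 18, 19, 13, 4, 11]
j=9: 13>11, skip
j=10: 4≤11, i=6, swap(6,10) ⇒ [8, 5, 9, 7, 10, 6, 4, 18, 19, 13, 14, 11]
(after j=10) data = [8, 5, 9, 7, 10, 6, 4, 18, 19, 13, 14, 11]

[8, 5, 9, 7, 10, 6, 4, 18, 19, 13, 14, 11]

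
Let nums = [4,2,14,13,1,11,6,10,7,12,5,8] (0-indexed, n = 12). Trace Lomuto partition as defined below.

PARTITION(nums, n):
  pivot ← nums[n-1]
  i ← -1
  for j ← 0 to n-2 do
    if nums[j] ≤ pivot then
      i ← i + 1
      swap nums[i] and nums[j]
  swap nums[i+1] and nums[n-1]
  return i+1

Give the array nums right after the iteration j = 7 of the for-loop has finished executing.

[4,2,1,6,14,11,13,10,7,12,5,8]

pivot = nums[11] = 8; i = -1
j=0: nums[0]=4 ≤ 8 → i=0, swap nums[0],nums[0] (no change) → [4,2,14,13,1,11,6,10,7,12,5,8]
j=1: nums[1]=2 ≤ 8 → i=1, swap nums[1],nums[1] (no change) → [4,2,14,13,1,11,6,10,7,12,5,8]
j=2: nums[2]=14 > 8 → no swap
j=3: nums[3]=13 > 8 → no swap
j=4: nums[4]=1 ≤ 8 → i=2, swap nums[2],nums[4] → [4,2,1,13,14,11,6,10,7,12,5,8]
j=5: nums[5]=11 > 8 → no swap
j=6: nums[6]=6 ≤ 8 → i=3, swap nums[3],nums[6] → [4,2,1,6,14,11,13,10,7,12,5,8]
j=7: nums[7]=10 > 8 → no swap
(after j=7) nums = [4,2,1,6,14,11,13,10,7,12,5,8]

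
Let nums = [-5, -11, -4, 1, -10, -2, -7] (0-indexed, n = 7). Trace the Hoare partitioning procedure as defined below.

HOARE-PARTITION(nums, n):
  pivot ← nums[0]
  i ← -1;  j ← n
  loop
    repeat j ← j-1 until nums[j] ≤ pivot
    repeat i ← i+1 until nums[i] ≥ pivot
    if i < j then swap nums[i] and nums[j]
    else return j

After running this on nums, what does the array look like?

[-7, -11, -10, 1, -4, -2, -5]

pivot=-5
j stops at 6 (-7), i stops at 0 (-5); swap ⇒ [-7, -11, -4, 1, -10, -2, -5]
j stops at 4 (-10), i stops at 2 (-4); swap ⇒ [-7, -11, -10, 1, -4, -2, -5]
j stops at 2, i stops at 3; i≥j ⇒ return 2. nums=[-7, -11, -10, 1, -4, -2, -5]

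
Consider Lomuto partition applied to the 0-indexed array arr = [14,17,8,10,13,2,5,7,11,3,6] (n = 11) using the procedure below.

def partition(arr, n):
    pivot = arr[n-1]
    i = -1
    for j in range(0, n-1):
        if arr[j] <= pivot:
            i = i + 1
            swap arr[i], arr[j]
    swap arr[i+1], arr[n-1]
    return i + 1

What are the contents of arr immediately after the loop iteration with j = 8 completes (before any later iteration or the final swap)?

pivot=6, i=-1
j=0: 14>6, skip
j=1: 17>6, skip
j=2: 8>6, skip
j=3: 10>6, skip
j=4: 13>6, skip
j=5: 2≤6, i=0, swap(0,5) ⇒ [2,17,8,10,13,14,5,7,11,3,6]
j=6: 5≤6, i=1, swap(1,6) ⇒ [2,5,8,10,13,14,17,7,11,3,6]
j=7: 7>6, skip
j=8: 11>6, skip
(after j=8) arr = [2,5,8,10,13,14,17,7,11,3,6]

[2,5,8,10,13,14,17,7,11,3,6]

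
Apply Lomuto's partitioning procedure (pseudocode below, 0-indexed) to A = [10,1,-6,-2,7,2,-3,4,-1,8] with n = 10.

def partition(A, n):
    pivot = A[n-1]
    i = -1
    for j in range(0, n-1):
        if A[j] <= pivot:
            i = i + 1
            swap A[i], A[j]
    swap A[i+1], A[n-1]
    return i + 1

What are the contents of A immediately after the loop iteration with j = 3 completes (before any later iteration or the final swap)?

[1,-6,-2,10,7,2,-3,4,-1,8]

pivot = A[9] = 8; i = -1
j=0: A[0]=10 > 8 → no swap
j=1: A[1]=1 ≤ 8 → i=0, swap A[0],A[1] → [1,10,-6,-2,7,2,-3,4,-1,8]
j=2: A[2]=-6 ≤ 8 → i=1, swap A[1],A[2] → [1,-6,10,-2,7,2,-3,4,-1,8]
j=3: A[3]=-2 ≤ 8 → i=2, swap A[2],A[3] → [1,-6,-2,10,7,2,-3,4,-1,8]
(after j=3) A = [1,-6,-2,10,7,2,-3,4,-1,8]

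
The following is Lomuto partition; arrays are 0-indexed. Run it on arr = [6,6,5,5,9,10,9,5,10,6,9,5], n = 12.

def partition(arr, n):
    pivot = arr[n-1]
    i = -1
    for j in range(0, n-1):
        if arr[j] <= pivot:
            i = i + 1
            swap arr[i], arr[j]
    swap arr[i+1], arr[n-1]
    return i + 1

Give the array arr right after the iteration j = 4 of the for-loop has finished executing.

[5,5,6,6,9,10,9,5,10,6,9,5]

pivot = arr[11] = 5; i = -1
j=0: arr[0]=6 > 5 → no swap
j=1: arr[1]=6 > 5 → no swap
j=2: arr[2]=5 ≤ 5 → i=0, swap arr[0],arr[2] → [5,6,6,5,9,10,9,5,10,6,9,5]
j=3: arr[3]=5 ≤ 5 → i=1, swap arr[1],arr[3] → [5,5,6,6,9,10,9,5,10,6,9,5]
j=4: arr[4]=9 > 5 → no swap
(after j=4) arr = [5,5,6,6,9,10,9,5,10,6,9,5]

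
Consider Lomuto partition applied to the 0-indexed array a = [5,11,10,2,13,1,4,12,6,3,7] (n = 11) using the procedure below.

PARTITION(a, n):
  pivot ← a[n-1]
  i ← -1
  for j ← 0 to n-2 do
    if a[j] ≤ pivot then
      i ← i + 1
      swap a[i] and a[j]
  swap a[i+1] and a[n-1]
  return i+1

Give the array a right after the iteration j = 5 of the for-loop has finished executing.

[5,2,1,11,13,10,4,12,6,3,7]

pivot = a[10] = 7; i = -1
j=0: a[0]=5 ≤ 7 → i=0, swap a[0],a[0] (no change) → [5,11,10,2,13,1,4,12,6,3,7]
j=1: a[1]=11 > 7 → no swap
j=2: a[2]=10 > 7 → no swap
j=3: a[3]=2 ≤ 7 → i=1, swap a[1],a[3] → [5,2,10,11,13,1,4,12,6,3,7]
j=4: a[4]=13 > 7 → no swap
j=5: a[5]=1 ≤ 7 → i=2, swap a[2],a[5] → [5,2,1,11,13,10,4,12,6,3,7]
(after j=5) a = [5,2,1,11,13,10,4,12,6,3,7]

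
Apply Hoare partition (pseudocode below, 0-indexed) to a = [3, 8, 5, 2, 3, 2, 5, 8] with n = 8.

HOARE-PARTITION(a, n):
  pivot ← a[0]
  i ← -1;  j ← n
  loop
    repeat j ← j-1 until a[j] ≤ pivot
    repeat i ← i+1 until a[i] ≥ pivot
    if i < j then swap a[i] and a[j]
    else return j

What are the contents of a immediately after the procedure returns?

pivot=3
j stops at 5 (2), i stops at 0 (3); swap ⇒ [2, 8, 5, 2, 3, 3, 5, 8]
j stops at 4 (3), i stops at 1 (8); swap ⇒ [2, 3, 5, 2, 8, 3, 5, 8]
j stops at 3 (2), i stops at 2 (5); swap ⇒ [2, 3, 2, 5, 8, 3, 5, 8]
j stops at 2, i stops at 3; i≥j ⇒ return 2. a=[2, 3, 2, 5, 8, 3, 5, 8]

[2, 3, 2, 5, 8, 3, 5, 8]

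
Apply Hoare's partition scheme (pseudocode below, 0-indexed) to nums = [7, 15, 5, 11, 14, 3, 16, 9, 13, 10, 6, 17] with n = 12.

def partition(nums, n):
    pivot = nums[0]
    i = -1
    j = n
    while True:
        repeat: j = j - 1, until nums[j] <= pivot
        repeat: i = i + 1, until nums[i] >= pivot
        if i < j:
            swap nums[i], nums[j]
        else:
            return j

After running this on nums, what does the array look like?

pivot=7
j stops at 10 (6), i stops at 0 (7); swap ⇒ [6, 15, 5, 11, 14, 3, 16, 9, 13, 10, 7, 17]
j stops at 5 (3), i stops at 1 (15); swap ⇒ [6, 3, 5, 11, 14, 15, 16, 9, 13, 10, 7, 17]
j stops at 2, i stops at 3; i≥j ⇒ return 2. nums=[6, 3, 5, 11, 14, 15, 16, 9, 13, 10, 7, 17]

[6, 3, 5, 11, 14, 15, 16, 9, 13, 10, 7, 17]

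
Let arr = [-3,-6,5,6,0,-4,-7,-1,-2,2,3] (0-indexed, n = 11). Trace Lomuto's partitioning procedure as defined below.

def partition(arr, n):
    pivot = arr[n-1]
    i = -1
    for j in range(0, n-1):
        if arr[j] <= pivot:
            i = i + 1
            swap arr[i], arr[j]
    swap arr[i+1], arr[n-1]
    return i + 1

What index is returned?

8

pivot=3, i=-1
j=0: -3≤3, i=0, swap(0,0) ⇒ [-3,-6,5,6,0,-4,-7,-1,-2,2,3]
j=1: -6≤3, i=1, swap(1,1) ⇒ [-3,-6,5,6,0,-4,-7,-1,-2,2,3]
j=2: 5>3, skip
j=3: 6>3, skip
j=4: 0≤3, i=2, swap(2,4) ⇒ [-3,-6,0,6,5,-4,-7,-1,-2,2,3]
j=5: -4≤3, i=3, swap(3,5) ⇒ [-3,-6,0,-4,5,6,-7,-1,-2,2,3]
j=6: -7≤3, i=4, swap(4,6) ⇒ [-3,-6,0,-4,-7,6,5,-1,-2,2,3]
j=7: -1≤3, i=5, swap(5,7) ⇒ [-3,-6,0,-4,-7,-1,5,6,-2,2,3]
j=8: -2≤3, i=6, swap(6,8) ⇒ [-3,-6,0,-4,-7,-1,-2,6,5,2,3]
j=9: 2≤3, i=7, swap(7,9) ⇒ [-3,-6,0,-4,-7,-1,-2,2,5,6,3]
swap(8,10) ⇒ [-3,-6,0,-4,-7,-1,-2,2,3,6,5]; return 8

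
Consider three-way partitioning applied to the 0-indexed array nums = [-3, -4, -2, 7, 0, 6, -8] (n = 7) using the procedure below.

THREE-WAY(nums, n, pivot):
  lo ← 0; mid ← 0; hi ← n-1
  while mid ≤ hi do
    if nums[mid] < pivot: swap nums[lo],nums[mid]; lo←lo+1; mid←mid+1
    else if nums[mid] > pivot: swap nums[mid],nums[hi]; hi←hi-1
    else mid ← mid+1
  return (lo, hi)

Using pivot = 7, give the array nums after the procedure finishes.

pivot = 7; lo=0, mid=0, hi=6
nums[mid]=-3<7: swap nums[0],nums[0]; lo=1,mid=1 → [-3, -4, -2, 7, 0, 6, -8]
nums[mid]=-4<7: swap nums[1],nums[1]; lo=2,mid=2 → [-3, -4, -2, 7, 0, 6, -8]
nums[mid]=-2<7: swap nums[2],nums[2]; lo=3,mid=3 → [-3, -4, -2, 7, 0, 6, -8]
nums[mid]=7=7: mid=4
nums[mid]=0<7: swap nums[3],nums[4]; lo=4,mid=5 → [-3, -4, -2, 0, 7, 6, -8]
nums[mid]=6<7: swap nums[4],nums[5]; lo=5,mid=6 → [-3, -4, -2, 0, 6, 7, -8]
nums[mid]=-8<7: swap nums[5],nums[6]; lo=6,mid=7 → [-3, -4, -2, 0, 6, -8, 7]
end: lo=6, hi=6; nums = [-3, -4, -2, 0, 6, -8, 7]

[-3, -4, -2, 0, 6, -8, 7]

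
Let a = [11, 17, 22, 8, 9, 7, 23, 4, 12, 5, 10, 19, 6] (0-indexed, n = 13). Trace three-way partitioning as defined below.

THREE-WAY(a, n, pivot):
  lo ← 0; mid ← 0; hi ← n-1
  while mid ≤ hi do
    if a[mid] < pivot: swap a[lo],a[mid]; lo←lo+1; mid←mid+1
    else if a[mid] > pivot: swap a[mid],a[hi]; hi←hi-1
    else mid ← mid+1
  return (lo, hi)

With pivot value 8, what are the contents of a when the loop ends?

[6, 5, 4, 7, 8, 23, 9, 12, 22, 10, 19, 17, 11]

lo=0 mid=0 hi=12
11>8: swap(0,12), hi=11 ⇒ [6, 17, 22, 8, 9, 7, 23, 4, 12, 5, 10, 19, 11]
6<8: swap(0,0), lo=1 mid=1 ⇒ [6, 17, 22, 8, 9, 7, 23, 4, 12, 5, 10, 19, 11]
17>8: swap(1,11), hi=10 ⇒ [6, 19, 22, 8, 9, 7, 23, 4, 12, 5, 10, 17, 11]
19>8: swap(1,10), hi=9 ⇒ [6, 10, 22, 8, 9, 7, 23, 4, 12, 5, 19, 17, 11]
10>8: swap(1,9), hi=8 ⇒ [6, 5, 22, 8, 9, 7, 23, 4, 12, 10, 19, 17, 11]
5<8: swap(1,1), lo=2 mid=2 ⇒ [6, 5, 22, 8, 9, 7, 23, 4, 12, 10, 19, 17, 11]
22>8: swap(2,8), hi=7 ⇒ [6, 5, 12, 8, 9, 7, 23, 4, 22, 10, 19, 17, 11]
12>8: swap(2,7), hi=6 ⇒ [6, 5, 4, 8, 9, 7, 23, 12, 22, 10, 19, 17, 11]
4<8: swap(2,2), lo=3 mid=3 ⇒ [6, 5, 4, 8, 9, 7, 23, 12, 22, 10, 19, 17, 11]
8=8: mid=4
9>8: swap(4,6), hi=5 ⇒ [6, 5, 4, 8, 23, 7, 9, 12, 22, 10, 19, 17, 11]
23>8: swap(4,5), hi=4 ⇒ [6, 5, 4, 8, 7, 23, 9, 12, 22, 10, 19, 17, 11]
7<8: swap(3,4), lo=4 mid=5 ⇒ [6, 5, 4, 7, 8, 23, 9, 12, 22, 10, 19, 17, 11]
done. lo=4 hi=4; a=[6, 5, 4, 7, 8, 23, 9, 12, 22, 10, 19, 17, 11]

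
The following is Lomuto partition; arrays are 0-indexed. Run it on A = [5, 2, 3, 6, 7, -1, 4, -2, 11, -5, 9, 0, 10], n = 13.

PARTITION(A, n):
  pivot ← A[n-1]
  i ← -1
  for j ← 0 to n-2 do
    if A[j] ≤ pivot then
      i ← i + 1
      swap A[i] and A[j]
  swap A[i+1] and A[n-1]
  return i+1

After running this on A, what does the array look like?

pivot=10, i=-1
j=0: 5≤10, i=0, swap(0,0) ⇒ [5, 2, 3, 6, 7, -1, 4, -2, 11, -5, 9, 0, 10]
j=1: 2≤10, i=1, swap(1,1) ⇒ [5, 2, 3, 6, 7, -1, 4, -2, 11, -5, 9, 0, 10]
j=2: 3≤10, i=2, swap(2,2) ⇒ [5, 2, 3, 6, 7, -1, 4, -2, 11, -5, 9, 0, 10]
j=3: 6≤10, i=3, swap(3,3) ⇒ [5, 2, 3, 6, 7, -1, 4, -2, 11, -5, 9, 0, 10]
j=4: 7≤10, i=4, swap(4,4) ⇒ [5, 2, 3, 6, 7, -1, 4, -2, 11, -5, 9, 0, 10]
j=5: -1≤10, i=5, swap(5,5) ⇒ [5, 2, 3, 6, 7, -1, 4, -2, 11, -5, 9, 0, 10]
j=6: 4≤10, i=6, swap(6,6) ⇒ [5, 2, 3, 6, 7, -1, 4, -2, 11, -5, 9, 0, 10]
j=7: -2≤10, i=7, swap(7,7) ⇒ [5, 2, 3, 6, 7, -1, 4, -2, 11, -5, 9, 0, 10]
j=8: 11>10, skip
j=9: -5≤10, i=8, swap(8,9) ⇒ [5, 2, 3, 6, 7, -1, 4, -2, -5, 11, 9, 0, 10]
j=10: 9≤10, i=9, swap(9,10) ⇒ [5, 2, 3, 6, 7, -1, 4, -2, -5, 9, 11, 0, 10]
j=11: 0≤10, i=10, swap(10,11) ⇒ [5, 2, 3, 6, 7, -1, 4, -2, -5, 9, 0, 11, 10]
swap(11,12) ⇒ [5, 2, 3, 6, 7, -1, 4, -2, -5, 9, 0, 10, 11]; return 11

[5, 2, 3, 6, 7, -1, 4, -2, -5, 9, 0, 10, 11]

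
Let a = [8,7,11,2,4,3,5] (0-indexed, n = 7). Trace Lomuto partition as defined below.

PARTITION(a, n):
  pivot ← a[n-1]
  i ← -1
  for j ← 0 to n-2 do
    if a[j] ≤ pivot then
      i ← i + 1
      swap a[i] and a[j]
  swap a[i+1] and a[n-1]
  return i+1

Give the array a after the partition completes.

[2,4,3,5,7,11,8]

pivot = a[6] = 5; i = -1
j=0: a[0]=8 > 5 → no swap
j=1: a[1]=7 > 5 → no swap
j=2: a[2]=11 > 5 → no swap
j=3: a[3]=2 ≤ 5 → i=0, swap a[0],a[3] → [2,7,11,8,4,3,5]
j=4: a[4]=4 ≤ 5 → i=1, swap a[1],a[4] → [2,4,11,8,7,3,5]
j=5: a[5]=3 ≤ 5 → i=2, swap a[2],a[5] → [2,4,3,8,7,11,5]
final swap a[3],a[6] → [2,4,3,5,7,11,8]; return 3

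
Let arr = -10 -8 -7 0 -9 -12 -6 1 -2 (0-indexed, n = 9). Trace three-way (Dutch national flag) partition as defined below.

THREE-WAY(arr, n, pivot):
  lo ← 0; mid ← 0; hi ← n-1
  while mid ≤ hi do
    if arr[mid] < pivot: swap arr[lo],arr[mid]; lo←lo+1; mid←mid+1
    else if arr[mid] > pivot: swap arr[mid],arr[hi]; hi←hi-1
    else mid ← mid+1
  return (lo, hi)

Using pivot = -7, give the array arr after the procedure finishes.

-10 -8 -12 -9 -7 -6 1 -2 0

pivot = -7; lo=0, mid=0, hi=8
arr[mid]=-10<-7: swap arr[0],arr[0]; lo=1,mid=1 → -10 -8 -7 0 -9 -12 -6 1 -2
arr[mid]=-8<-7: swap arr[1],arr[1]; lo=2,mid=2 → -10 -8 -7 0 -9 -12 -6 1 -2
arr[mid]=-7=-7: mid=3
arr[mid]=0>-7: swap arr[3],arr[8]; hi=7 → -10 -8 -7 -2 -9 -12 -6 1 0
arr[mid]=-2>-7: swap arr[3],arr[7]; hi=6 → -10 -8 -7 1 -9 -12 -6 -2 0
arr[mid]=1>-7: swap arr[3],arr[6]; hi=5 → -10 -8 -7 -6 -9 -12 1 -2 0
arr[mid]=-6>-7: swap arr[3],arr[5]; hi=4 → -10 -8 -7 -12 -9 -6 1 -2 0
arr[mid]=-12<-7: swap arr[2],arr[3]; lo=3,mid=4 → -10 -8 -12 -7 -9 -6 1 -2 0
arr[mid]=-9<-7: swap arr[3],arr[4]; lo=4,mid=5 → -10 -8 -12 -9 -7 -6 1 -2 0
end: lo=4, hi=4; arr = -10 -8 -12 -9 -7 -6 1 -2 0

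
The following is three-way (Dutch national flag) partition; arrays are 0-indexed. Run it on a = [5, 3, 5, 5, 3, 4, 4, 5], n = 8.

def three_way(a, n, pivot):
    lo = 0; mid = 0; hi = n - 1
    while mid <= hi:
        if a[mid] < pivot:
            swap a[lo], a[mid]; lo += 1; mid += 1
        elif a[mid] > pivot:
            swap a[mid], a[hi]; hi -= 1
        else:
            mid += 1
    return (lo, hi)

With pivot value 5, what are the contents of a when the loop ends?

pivot = 5; lo=0, mid=0, hi=7
a[mid]=5=5: mid=1
a[mid]=3<5: swap a[0],a[1]; lo=1,mid=2 → [3, 5, 5, 5, 3, 4, 4, 5]
a[mid]=5=5: mid=3
a[mid]=5=5: mid=4
a[mid]=3<5: swap a[1],a[4]; lo=2,mid=5 → [3, 3, 5, 5, 5, 4, 4, 5]
a[mid]=4<5: swap a[2],a[5]; lo=3,mid=6 → [3, 3, 4, 5, 5, 5, 4, 5]
a[mid]=4<5: swap a[3],a[6]; lo=4,mid=7 → [3, 3, 4, 4, 5, 5, 5, 5]
a[mid]=5=5: mid=8
end: lo=4, hi=7; a = [3, 3, 4, 4, 5, 5, 5, 5]

[3, 3, 4, 4, 5, 5, 5, 5]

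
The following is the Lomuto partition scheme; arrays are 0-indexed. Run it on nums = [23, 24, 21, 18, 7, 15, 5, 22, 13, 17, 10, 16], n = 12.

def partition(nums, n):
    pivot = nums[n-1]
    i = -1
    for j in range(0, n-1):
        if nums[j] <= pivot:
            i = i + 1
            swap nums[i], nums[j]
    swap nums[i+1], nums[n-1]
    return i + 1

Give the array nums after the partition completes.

[7, 15, 5, 13, 10, 16, 21, 22, 18, 17, 23, 24]

pivot = nums[11] = 16; i = -1
j=0: nums[0]=23 > 16 → no swap
j=1: nums[1]=24 > 16 → no swap
j=2: nums[2]=21 > 16 → no swap
j=3: nums[3]=18 > 16 → no swap
j=4: nums[4]=7 ≤ 16 → i=0, swap nums[0],nums[4] → [7, 24, 21, 18, 23, 15, 5, 22, 13, 17, 10, 16]
j=5: nums[5]=15 ≤ 16 → i=1, swap nums[1],nums[5] → [7, 15, 21, 18, 23, 24, 5, 22, 13, 17, 10, 16]
j=6: nums[6]=5 ≤ 16 → i=2, swap nums[2],nums[6] → [7, 15, 5, 18, 23, 24, 21, 22, 13, 17, 10, 16]
j=7: nums[7]=22 > 16 → no swap
j=8: nums[8]=13 ≤ 16 → i=3, swap nums[3],nums[8] → [7, 15, 5, 13, 23, 24, 21, 22, 18, 17, 10, 16]
j=9: nums[9]=17 > 16 → no swap
j=10: nums[10]=10 ≤ 16 → i=4, swap nums[4],nums[10] → [7, 15, 5, 13, 10, 24, 21, 22, 18, 17, 23, 16]
final swap nums[5],nums[11] → [7, 15, 5, 13, 10, 16, 21, 22, 18, 17, 23, 24]; return 5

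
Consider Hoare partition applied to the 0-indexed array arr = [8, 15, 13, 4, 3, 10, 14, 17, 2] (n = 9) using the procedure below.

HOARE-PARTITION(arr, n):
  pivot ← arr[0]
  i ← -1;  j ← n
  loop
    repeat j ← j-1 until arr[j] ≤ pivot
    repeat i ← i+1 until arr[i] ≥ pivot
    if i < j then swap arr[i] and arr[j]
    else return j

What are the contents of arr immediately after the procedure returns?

pivot=8
j stops at 8 (2), i stops at 0 (8); swap ⇒ [2, 15, 13, 4, 3, 10, 14, 17, 8]
j stops at 4 (3), i stops at 1 (15); swap ⇒ [2, 3, 13, 4, 15, 10, 14, 17, 8]
j stops at 3 (4), i stops at 2 (13); swap ⇒ [2, 3, 4, 13, 15, 10, 14, 17, 8]
j stops at 2, i stops at 3; i≥j ⇒ return 2. arr=[2, 3, 4, 13, 15, 10, 14, 17, 8]

[2, 3, 4, 13, 15, 10, 14, 17, 8]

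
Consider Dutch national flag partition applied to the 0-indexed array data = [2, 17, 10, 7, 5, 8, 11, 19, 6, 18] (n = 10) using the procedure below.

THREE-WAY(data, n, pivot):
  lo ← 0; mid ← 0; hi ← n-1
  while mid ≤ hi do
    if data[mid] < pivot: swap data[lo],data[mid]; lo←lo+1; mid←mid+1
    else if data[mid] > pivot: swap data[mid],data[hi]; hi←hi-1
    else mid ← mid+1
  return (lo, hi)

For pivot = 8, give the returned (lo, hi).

pivot = 8; lo=0, mid=0, hi=9
data[mid]=2<8: swap data[0],data[0]; lo=1,mid=1 → [2, 17, 10, 7, 5, 8, 11, 19, 6, 18]
data[mid]=17>8: swap data[1],data[9]; hi=8 → [2, 18, 10, 7, 5, 8, 11, 19, 6, 17]
data[mid]=18>8: swap data[1],data[8]; hi=7 → [2, 6, 10, 7, 5, 8, 11, 19, 18, 17]
data[mid]=6<8: swap data[1],data[1]; lo=2,mid=2 → [2, 6, 10, 7, 5, 8, 11, 19, 18, 17]
data[mid]=10>8: swap data[2],data[7]; hi=6 → [2, 6, 19, 7, 5, 8, 11, 10, 18, 17]
data[mid]=19>8: swap data[2],data[6]; hi=5 → [2, 6, 11, 7, 5, 8, 19, 10, 18, 17]
data[mid]=11>8: swap data[2],data[5]; hi=4 → [2, 6, 8, 7, 5, 11, 19, 10, 18, 17]
data[mid]=8=8: mid=3
data[mid]=7<8: swap data[2],data[3]; lo=3,mid=4 → [2, 6, 7, 8, 5, 11, 19, 10, 18, 17]
data[mid]=5<8: swap data[3],data[4]; lo=4,mid=5 → [2, 6, 7, 5, 8, 11, 19, 10, 18, 17]
end: lo=4, hi=4; data = [2, 6, 7, 5, 8, 11, 19, 10, 18, 17]

(4, 4)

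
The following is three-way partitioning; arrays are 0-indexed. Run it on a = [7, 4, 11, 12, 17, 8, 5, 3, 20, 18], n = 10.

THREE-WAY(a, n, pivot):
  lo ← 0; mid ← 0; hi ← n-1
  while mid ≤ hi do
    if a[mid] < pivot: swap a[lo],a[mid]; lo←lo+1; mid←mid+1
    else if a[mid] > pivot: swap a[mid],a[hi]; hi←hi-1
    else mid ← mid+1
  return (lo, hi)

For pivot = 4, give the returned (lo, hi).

lo=0 mid=0 hi=9
7>4: swap(0,9), hi=8 ⇒ [18, 4, 11, 12, 17, 8, 5, 3, 20, 7]
18>4: swap(0,8), hi=7 ⇒ [20, 4, 11, 12, 17, 8, 5, 3, 18, 7]
20>4: swap(0,7), hi=6 ⇒ [3, 4, 11, 12, 17, 8, 5, 20, 18, 7]
3<4: swap(0,0), lo=1 mid=1 ⇒ [3, 4, 11, 12, 17, 8, 5, 20, 18, 7]
4=4: mid=2
11>4: swap(2,6), hi=5 ⇒ [3, 4, 5, 12, 17, 8, 11, 20, 18, 7]
5>4: swap(2,5), hi=4 ⇒ [3, 4, 8, 12, 17, 5, 11, 20, 18, 7]
8>4: swap(2,4), hi=3 ⇒ [3, 4, 17, 12, 8, 5, 11, 20, 18, 7]
17>4: swap(2,3), hi=2 ⇒ [3, 4, 12, 17, 8, 5, 11, 20, 18, 7]
12>4: swap(2,2), hi=1 ⇒ [3, 4, 12, 17, 8, 5, 11, 20, 18, 7]
done. lo=1 hi=1; a=[3, 4, 12, 17, 8, 5, 11, 20, 18, 7]

(1, 1)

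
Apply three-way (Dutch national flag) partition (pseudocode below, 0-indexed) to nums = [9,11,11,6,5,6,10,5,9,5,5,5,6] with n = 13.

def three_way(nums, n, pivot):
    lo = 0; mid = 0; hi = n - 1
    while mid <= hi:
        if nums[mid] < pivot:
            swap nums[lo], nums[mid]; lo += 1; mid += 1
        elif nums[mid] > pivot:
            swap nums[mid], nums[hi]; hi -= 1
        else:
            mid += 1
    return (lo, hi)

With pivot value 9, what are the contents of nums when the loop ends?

lo=0 mid=0 hi=12
9=9: mid=1
11>9: swap(1,12), hi=11 ⇒ [9,6,11,6,5,6,10,5,9,5,5,5,11]
6<9: swap(0,1), lo=1 mid=2 ⇒ [6,9,11,6,5,6,10,5,9,5,5,5,11]
11>9: swap(2,11), hi=10 ⇒ [6,9,5,6,5,6,10,5,9,5,5,11,11]
5<9: swap(1,2), lo=2 mid=3 ⇒ [6,5,9,6,5,6,10,5,9,5,5,11,11]
6<9: swap(2,3), lo=3 mid=4 ⇒ [6,5,6,9,5,6,10,5,9,5,5,11,11]
5<9: swap(3,4), lo=4 mid=5 ⇒ [6,5,6,5,9,6,10,5,9,5,5,11,11]
6<9: swap(4,5), lo=5 mid=6 ⇒ [6,5,6,5,6,9,10,5,9,5,5,11,11]
10>9: swap(6,10), hi=9 ⇒ [6,5,6,5,6,9,5,5,9,5,10,11,11]
5<9: swap(5,6), lo=6 mid=7 ⇒ [6,5,6,5,6,5,9,5,9,5,10,11,11]
5<9: swap(6,7), lo=7 mid=8 ⇒ [6,5,6,5,6,5,5,9,9,5,10,11,11]
9=9: mid=9
5<9: swap(7,9), lo=8 mid=10 ⇒ [6,5,6,5,6,5,5,5,9,9,10,11,11]
done. lo=8 hi=9; nums=[6,5,6,5,6,5,5,5,9,9,10,11,11]

[6,5,6,5,6,5,5,5,9,9,10,11,11]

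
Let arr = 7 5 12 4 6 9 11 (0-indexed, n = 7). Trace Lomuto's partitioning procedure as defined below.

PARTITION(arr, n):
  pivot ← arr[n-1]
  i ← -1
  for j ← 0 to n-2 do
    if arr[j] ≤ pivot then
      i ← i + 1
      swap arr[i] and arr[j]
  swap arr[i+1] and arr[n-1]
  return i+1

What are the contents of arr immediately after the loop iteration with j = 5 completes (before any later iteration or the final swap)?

7 5 4 6 9 12 11

pivot = arr[6] = 11; i = -1
j=0: arr[0]=7 ≤ 11 → i=0, swap arr[0],arr[0] (no change) → 7 5 12 4 6 9 11
j=1: arr[1]=5 ≤ 11 → i=1, swap arr[1],arr[1] (no change) → 7 5 12 4 6 9 11
j=2: arr[2]=12 > 11 → no swap
j=3: arr[3]=4 ≤ 11 → i=2, swap arr[2],arr[3] → 7 5 4 12 6 9 11
j=4: arr[4]=6 ≤ 11 → i=3, swap arr[3],arr[4] → 7 5 4 6 12 9 11
j=5: arr[5]=9 ≤ 11 → i=4, swap arr[4],arr[5] → 7 5 4 6 9 12 11
(after j=5) arr = 7 5 4 6 9 12 11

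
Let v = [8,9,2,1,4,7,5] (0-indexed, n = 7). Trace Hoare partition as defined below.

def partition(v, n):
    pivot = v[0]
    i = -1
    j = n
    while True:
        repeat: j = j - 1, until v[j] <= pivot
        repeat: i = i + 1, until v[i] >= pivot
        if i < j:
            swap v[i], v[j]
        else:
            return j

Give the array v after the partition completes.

pivot=8
j stops at 6 (5), i stops at 0 (8); swap ⇒ [5,9,2,1,4,7,8]
j stops at 5 (7), i stops at 1 (9); swap ⇒ [5,7,2,1,4,9,8]
j stops at 4, i stops at 5; i≥j ⇒ return 4. v=[5,7,2,1,4,9,8]

[5,7,2,1,4,9,8]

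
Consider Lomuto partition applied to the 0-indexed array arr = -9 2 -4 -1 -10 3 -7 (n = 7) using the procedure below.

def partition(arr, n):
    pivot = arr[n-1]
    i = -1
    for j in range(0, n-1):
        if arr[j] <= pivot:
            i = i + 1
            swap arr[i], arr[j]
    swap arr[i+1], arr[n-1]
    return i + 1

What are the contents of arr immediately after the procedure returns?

pivot = arr[6] = -7; i = -1
j=0: arr[0]=-9 ≤ -7 → i=0, swap arr[0],arr[0] (no change) → -9 2 -4 -1 -10 3 -7
j=1: arr[1]=2 > -7 → no swap
j=2: arr[2]=-4 > -7 → no swap
j=3: arr[3]=-1 > -7 → no swap
j=4: arr[4]=-10 ≤ -7 → i=1, swap arr[1],arr[4] → -9 -10 -4 -1 2 3 -7
j=5: arr[5]=3 > -7 → no swap
final swap arr[2],arr[6] → -9 -10 -7 -1 2 3 -4; return 2

-9 -10 -7 -1 2 3 -4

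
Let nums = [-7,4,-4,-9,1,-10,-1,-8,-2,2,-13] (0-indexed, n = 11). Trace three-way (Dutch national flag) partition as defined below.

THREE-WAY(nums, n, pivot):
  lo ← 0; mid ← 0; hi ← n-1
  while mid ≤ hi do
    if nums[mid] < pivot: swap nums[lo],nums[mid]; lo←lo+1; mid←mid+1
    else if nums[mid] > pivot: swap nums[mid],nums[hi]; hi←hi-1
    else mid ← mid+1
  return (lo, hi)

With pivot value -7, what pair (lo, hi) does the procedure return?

(4, 4)

pivot = -7; lo=0, mid=0, hi=10
nums[mid]=-7=-7: mid=1
nums[mid]=4>-7: swap nums[1],nums[10]; hi=9 → [-7,-13,-4,-9,1,-10,-1,-8,-2,2,4]
nums[mid]=-13<-7: swap nums[0],nums[1]; lo=1,mid=2 → [-13,-7,-4,-9,1,-10,-1,-8,-2,2,4]
nums[mid]=-4>-7: swap nums[2],nums[9]; hi=8 → [-13,-7,2,-9,1,-10,-1,-8,-2,-4,4]
nums[mid]=2>-7: swap nums[2],nums[8]; hi=7 → [-13,-7,-2,-9,1,-10,-1,-8,2,-4,4]
nums[mid]=-2>-7: swap nums[2],nums[7]; hi=6 → [-13,-7,-8,-9,1,-10,-1,-2,2,-4,4]
nums[mid]=-8<-7: swap nums[1],nums[2]; lo=2,mid=3 → [-13,-8,-7,-9,1,-10,-1,-2,2,-4,4]
nums[mid]=-9<-7: swap nums[2],nums[3]; lo=3,mid=4 → [-13,-8,-9,-7,1,-10,-1,-2,2,-4,4]
nums[mid]=1>-7: swap nums[4],nums[6]; hi=5 → [-13,-8,-9,-7,-1,-10,1,-2,2,-4,4]
nums[mid]=-1>-7: swap nums[4],nums[5]; hi=4 → [-13,-8,-9,-7,-10,-1,1,-2,2,-4,4]
nums[mid]=-10<-7: swap nums[3],nums[4]; lo=4,mid=5 → [-13,-8,-9,-10,-7,-1,1,-2,2,-4,4]
end: lo=4, hi=4; nums = [-13,-8,-9,-10,-7,-1,1,-2,2,-4,4]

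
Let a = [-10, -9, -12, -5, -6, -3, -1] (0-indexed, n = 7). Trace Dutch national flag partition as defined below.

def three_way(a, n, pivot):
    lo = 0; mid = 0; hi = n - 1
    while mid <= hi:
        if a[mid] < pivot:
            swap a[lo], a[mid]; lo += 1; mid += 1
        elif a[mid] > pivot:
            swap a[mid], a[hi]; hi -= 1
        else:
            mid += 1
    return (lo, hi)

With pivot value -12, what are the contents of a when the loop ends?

lo=0 mid=0 hi=6
-10>-12: swap(0,6), hi=5 ⇒ [-1, -9, -12, -5, -6, -3, -10]
-1>-12: swap(0,5), hi=4 ⇒ [-3, -9, -12, -5, -6, -1, -10]
-3>-12: swap(0,4), hi=3 ⇒ [-6, -9, -12, -5, -3, -1, -10]
-6>-12: swap(0,3), hi=2 ⇒ [-5, -9, -12, -6, -3, -1, -10]
-5>-12: swap(0,2), hi=1 ⇒ [-12, -9, -5, -6, -3, -1, -10]
-12=-12: mid=1
-9>-12: swap(1,1), hi=0 ⇒ [-12, -9, -5, -6, -3, -1, -10]
done. lo=0 hi=0; a=[-12, -9, -5, -6, -3, -1, -10]

[-12, -9, -5, -6, -3, -1, -10]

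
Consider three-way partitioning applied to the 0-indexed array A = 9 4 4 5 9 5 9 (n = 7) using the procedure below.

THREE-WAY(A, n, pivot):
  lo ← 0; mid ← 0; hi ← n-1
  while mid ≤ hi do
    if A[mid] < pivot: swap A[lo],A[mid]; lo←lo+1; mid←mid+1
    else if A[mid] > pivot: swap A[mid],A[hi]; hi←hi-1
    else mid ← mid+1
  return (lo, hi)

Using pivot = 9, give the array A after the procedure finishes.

4 4 5 5 9 9 9

pivot = 9; lo=0, mid=0, hi=6
A[mid]=9=9: mid=1
A[mid]=4<9: swap A[0],A[1]; lo=1,mid=2 → 4 9 4 5 9 5 9
A[mid]=4<9: swap A[1],A[2]; lo=2,mid=3 → 4 4 9 5 9 5 9
A[mid]=5<9: swap A[2],A[3]; lo=3,mid=4 → 4 4 5 9 9 5 9
A[mid]=9=9: mid=5
A[mid]=5<9: swap A[3],A[5]; lo=4,mid=6 → 4 4 5 5 9 9 9
A[mid]=9=9: mid=7
end: lo=4, hi=6; A = 4 4 5 5 9 9 9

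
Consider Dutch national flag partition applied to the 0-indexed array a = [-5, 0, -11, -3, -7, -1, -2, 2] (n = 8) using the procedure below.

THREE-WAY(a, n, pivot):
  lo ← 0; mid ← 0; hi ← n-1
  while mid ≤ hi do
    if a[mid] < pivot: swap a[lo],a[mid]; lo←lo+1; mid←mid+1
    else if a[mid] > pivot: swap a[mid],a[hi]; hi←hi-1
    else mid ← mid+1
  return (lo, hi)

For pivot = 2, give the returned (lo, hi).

pivot = 2; lo=0, mid=0, hi=7
a[mid]=-5<2: swap a[0],a[0]; lo=1,mid=1 → [-5, 0, -11, -3, -7, -1, -2, 2]
a[mid]=0<2: swap a[1],a[1]; lo=2,mid=2 → [-5, 0, -11, -3, -7, -1, -2, 2]
a[mid]=-11<2: swap a[2],a[2]; lo=3,mid=3 → [-5, 0, -11, -3, -7, -1, -2, 2]
a[mid]=-3<2: swap a[3],a[3]; lo=4,mid=4 → [-5, 0, -11, -3, -7, -1, -2, 2]
a[mid]=-7<2: swap a[4],a[4]; lo=5,mid=5 → [-5, 0, -11, -3, -7, -1, -2, 2]
a[mid]=-1<2: swap a[5],a[5]; lo=6,mid=6 → [-5, 0, -11, -3, -7, -1, -2, 2]
a[mid]=-2<2: swap a[6],a[6]; lo=7,mid=7 → [-5, 0, -11, -3, -7, -1, -2, 2]
a[mid]=2=2: mid=8
end: lo=7, hi=7; a = [-5, 0, -11, -3, -7, -1, -2, 2]

(7, 7)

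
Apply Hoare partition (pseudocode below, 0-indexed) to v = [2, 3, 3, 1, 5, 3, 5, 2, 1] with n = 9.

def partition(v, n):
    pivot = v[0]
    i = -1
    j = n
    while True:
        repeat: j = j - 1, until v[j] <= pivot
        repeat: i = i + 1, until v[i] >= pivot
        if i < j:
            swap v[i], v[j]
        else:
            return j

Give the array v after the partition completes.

[1, 2, 1, 3, 5, 3, 5, 3, 2]

pivot = v[0] = 2; i = -1, j = 9
j→8 (v[8]=1≤2), i→0 (v[0]=2≥2); i<j, swap → [1, 3, 3, 1, 5, 3, 5, 2, 2]
j→7 (v[7]=2≤2), i→1 (v[1]=3≥2); i<j, swap → [1, 2, 3, 1, 5, 3, 5, 3, 2]
j→3 (v[3]=1≤2), i→2 (v[2]=3≥2); i<j, swap → [1, 2, 1, 3, 5, 3, 5, 3, 2]
j→2, i→3; i≥j, return j=2. v = [1, 2, 1, 3, 5, 3, 5, 3, 2]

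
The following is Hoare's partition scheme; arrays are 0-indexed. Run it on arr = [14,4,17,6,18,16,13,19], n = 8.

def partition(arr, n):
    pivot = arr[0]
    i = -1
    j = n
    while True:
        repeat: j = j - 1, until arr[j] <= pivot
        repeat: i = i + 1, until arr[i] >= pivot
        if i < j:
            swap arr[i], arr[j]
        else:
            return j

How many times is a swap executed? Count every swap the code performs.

pivot = arr[0] = 14; i = -1, j = 8
j→6 (arr[6]=13≤14), i→0 (arr[0]=14≥14); i<j, swap → [13,4,17,6,18,16,14,19]
j→3 (arr[3]=6≤14), i→2 (arr[2]=17≥14); i<j, swap → [13,4,6,17,18,16,14,19]
j→2, i→3; i≥j, return j=2. arr = [13,4,6,17,18,16,14,19]

2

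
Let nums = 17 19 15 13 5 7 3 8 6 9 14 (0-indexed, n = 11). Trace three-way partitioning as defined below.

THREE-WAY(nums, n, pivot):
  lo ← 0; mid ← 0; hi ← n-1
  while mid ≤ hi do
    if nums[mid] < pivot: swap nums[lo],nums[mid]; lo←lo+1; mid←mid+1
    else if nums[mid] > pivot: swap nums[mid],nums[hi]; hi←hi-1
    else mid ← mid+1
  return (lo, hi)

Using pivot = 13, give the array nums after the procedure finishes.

9 6 8 5 7 3 13 15 19 14 17

lo=0 mid=0 hi=10
17>13: swap(0,10), hi=9 ⇒ 14 19 15 13 5 7 3 8 6 9 17
14>13: swap(0,9), hi=8 ⇒ 9 19 15 13 5 7 3 8 6 14 17
9<13: swap(0,0), lo=1 mid=1 ⇒ 9 19 15 13 5 7 3 8 6 14 17
19>13: swap(1,8), hi=7 ⇒ 9 6 15 13 5 7 3 8 19 14 17
6<13: swap(1,1), lo=2 mid=2 ⇒ 9 6 15 13 5 7 3 8 19 14 17
15>13: swap(2,7), hi=6 ⇒ 9 6 8 13 5 7 3 15 19 14 17
8<13: swap(2,2), lo=3 mid=3 ⇒ 9 6 8 13 5 7 3 15 19 14 17
13=13: mid=4
5<13: swap(3,4), lo=4 mid=5 ⇒ 9 6 8 5 13 7 3 15 19 14 17
7<13: swap(4,5), lo=5 mid=6 ⇒ 9 6 8 5 7 13 3 15 19 14 17
3<13: swap(5,6), lo=6 mid=7 ⇒ 9 6 8 5 7 3 13 15 19 14 17
done. lo=6 hi=6; nums=9 6 8 5 7 3 13 15 19 14 17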